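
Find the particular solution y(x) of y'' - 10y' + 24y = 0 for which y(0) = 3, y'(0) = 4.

Characteristic equation r² - 10r + 24 = 0 factors as (r - 4)(r - 6) = 0, so r = 4, 6.
Hence y_h = C1*exp(4*x) + C2*exp(6*x).
Apply the initial conditions: y(0) = C1 + C2 = 3 and y'(0) = 4*C1 + 6*C2 = 4. Solving gives C1 = 7, C2 = -4.

y = -4*exp(6*x) + 7*exp(4*x)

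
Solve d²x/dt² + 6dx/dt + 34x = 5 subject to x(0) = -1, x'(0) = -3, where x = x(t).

x = 5/34 - 219*exp(-3*t)*sin(5*t)/170 - 39*cos(5*t)*exp(-3*t)/34

Characteristic equation r² + 6r + 34 = 0 has discriminant (6)² - 4·(34) = -100 < 0, so r = -3 ± 5i.
Hence x_h = C1*cos(5*t)*exp(-3*t) + C2*exp(-3*t)*sin(5*t).
For the particular solution try x_p = A0. Substituting and matching coefficients of each power of t gives A0 = 5/34, so x_p = 5/34.
General solution: x = 5/34 + C1*cos(5*t)*exp(-3*t) + C2*exp(-3*t)*sin(5*t).
Apply the initial conditions: x(0) = 5/34 + C1 = -1 and x'(0) = -3*C1 + 5*C2 = -3. Solving gives C1 = -39/34, C2 = -219/170.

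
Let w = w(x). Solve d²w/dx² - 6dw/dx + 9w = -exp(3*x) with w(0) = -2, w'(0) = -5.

w = -2*exp(3*x) + x*exp(3*x) - x**2*exp(3*x)/2

Characteristic equation r² - 6r + 9 = 0 has discriminant (-6)² - 4·(9) = 0, so r = 3 is a repeated root.
Hence w_h = (C1 + C2*x)*exp(3*x).
Since exp(3*x) solves the homogeneous equation (r = 3 is a root of multiplicity 2), multiply the trial by x^2. Try w_p = A*x^2*exp(3*x). Substituting into the equation and dividing by exp(3*x) gives A = -1/2, so w_p = -x^2*exp(3*x)/2.
General solution: w = C1*exp(3*x) - x^2*exp(3*x)/2 + C2*x*exp(3*x).
Apply the initial conditions: w(0) = C1 = -2 and w'(0) = C2 + 3*C1 = -5. Solving gives C1 = -2, C2 = 1.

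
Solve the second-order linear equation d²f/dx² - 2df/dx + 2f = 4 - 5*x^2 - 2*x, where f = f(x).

f = -3/2 - 6*x - 5*x**2/2 + C1*cos(x)*exp(x) + C2*exp(x)*sin(x)

Characteristic equation r² - 2r + 2 = 0 has discriminant (-2)² - 4·(2) = -4 < 0, so r = 1 ± i.
Hence f_h = C1*cos(x)*exp(x) + C2*exp(x)*sin(x).
For the particular solution try f_p = A0 + A1*x + A2*x^2. Substituting and matching coefficients of each power of x gives A0 = -3/2, A1 = -6, A2 = -5/2, so f_p = -3/2 - 6*x - 5*x^2/2.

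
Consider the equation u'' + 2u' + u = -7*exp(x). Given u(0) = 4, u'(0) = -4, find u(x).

Characteristic equation r² + 2r + 1 = 0 has discriminant (2)² - 4·(1) = 0, so r = -1 is a repeated root.
Hence u_h = (C1 + C2*x)*exp(-x).
Try u_p = A*exp(x). Substituting into the equation and dividing by exp(x) gives A = -7/4, so u_p = -7*exp(x)/4.
General solution: u = -7*exp(x)/4 + C1*exp(-x) + C2*x*exp(-x).
Apply the initial conditions: u(0) = -7/4 + C1 = 4 and u'(0) = -7/4 + C2 - C1 = -4. Solving gives C1 = 23/4, C2 = 7/2.

u = -7*exp(x)/4 + 23*exp(-x)/4 + 7*x*exp(-x)/2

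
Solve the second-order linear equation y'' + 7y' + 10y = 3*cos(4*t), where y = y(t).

y = -9*cos(4*t)/410 + 21*sin(4*t)/205 + C1*exp(-2*t) + C2*exp(-5*t)

Characteristic equation r² + 7r + 10 = 0 factors as (r + 2)(r + 5) = 0, so r = -2, -5.
Hence y_h = C1*exp(-2*t) + C2*exp(-5*t).
Try y_p = A*cos(4*t) + B*sin(4*t). Substituting and equating the coefficients of cos(4t) and sin(4t) gives A = -9/410, B = 21/205, so y_p = -9*cos(4*t)/410 + 21*sin(4*t)/205.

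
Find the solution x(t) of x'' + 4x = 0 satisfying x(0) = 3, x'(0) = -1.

x = 3*cos(2*t) - sin(2*t)/2

Characteristic equation r² + 4 = 0 has discriminant (0)² - 4·(4) = -16 < 0, so r = ± 2i.
Hence x_h = C1*cos(2*t) + C2*sin(2*t).
Apply the initial conditions: x(0) = C1 = 3 and x'(0) = 2*C2 = -1. Solving gives C1 = 3, C2 = -1/2.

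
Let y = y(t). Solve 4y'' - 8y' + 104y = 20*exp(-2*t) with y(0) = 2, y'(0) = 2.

y = 5*exp(-2*t)/34 + 3*exp(t)*sin(5*t)/34 + 63*cos(5*t)*exp(t)/34

Divide through by 4: y'' - 2y' + 26y = 5*exp(-2*t).
Characteristic equation r² - 2r + 26 = 0 has discriminant (-2)² - 4·(26) = -100 < 0, so r = 1 ± 5i.
Hence y_h = C1*cos(5*t)*exp(t) + C2*exp(t)*sin(5*t).
Try y_p = A*exp(-2*t). Substituting into the equation and dividing by exp(-2*t) gives A = 5/34, so y_p = 5*exp(-2*t)/34.
General solution: y = 5*exp(-2*t)/34 + C1*cos(5*t)*exp(t) + C2*exp(t)*sin(5*t).
Apply the initial conditions: y(0) = 5/34 + C1 = 2 and y'(0) = -5/17 + C1 + 5*C2 = 2. Solving gives C1 = 63/34, C2 = 3/34.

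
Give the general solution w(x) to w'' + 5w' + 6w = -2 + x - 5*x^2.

w = -73/54 - 5*x**2/6 + 14*x/9 + C1*exp(-2*x) + C2*exp(-3*x)

Characteristic equation r² + 5r + 6 = 0 factors as (r + 2)(r + 3) = 0, so r = -2, -3.
Hence w_h = C1*exp(-2*x) + C2*exp(-3*x).
For the particular solution try w_p = A0 + A1*x + A2*x^2. Substituting and matching coefficients of each power of x gives A0 = -73/54, A1 = 14/9, A2 = -5/6, so w_p = -73/54 - 5*x^2/6 + 14*x/9.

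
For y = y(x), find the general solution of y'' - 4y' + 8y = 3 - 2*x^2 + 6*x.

y = 11/16 + x/2 - x**2/4 + C1*cos(2*x)*exp(2*x) + C2*exp(2*x)*sin(2*x)

Characteristic equation r² - 4r + 8 = 0 has discriminant (-4)² - 4·(8) = -16 < 0, so r = 2 ± 2i.
Hence y_h = C1*cos(2*x)*exp(2*x) + C2*exp(2*x)*sin(2*x).
For the particular solution try y_p = A0 + A1*x + A2*x^2. Substituting and matching coefficients of each power of x gives A0 = 11/16, A1 = 1/2, A2 = -1/4, so y_p = 11/16 + x/2 - x^2/4.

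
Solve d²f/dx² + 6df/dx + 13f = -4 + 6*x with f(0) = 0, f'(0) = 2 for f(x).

Characteristic equation r² + 6r + 13 = 0 has discriminant (6)² - 4·(13) = -16 < 0, so r = -3 ± 2i.
Hence f_h = C1*cos(2*x)*exp(-3*x) + C2*exp(-3*x)*sin(2*x).
For the particular solution try f_p = A0 + A1*x. Substituting and matching coefficients of each power of x gives A0 = -88/169, A1 = 6/13, so f_p = -88/169 + 6*x/13.
General solution: f = -88/169 + 6*x/13 + C1*cos(2*x)*exp(-3*x) + C2*exp(-3*x)*sin(2*x).
Apply the initial conditions: f(0) = -88/169 + C1 = 0 and f'(0) = 6/13 - 3*C1 + 2*C2 = 2. Solving gives C1 = 88/169, C2 = 262/169.

f = -88/169 + 6*x/13 + 88*cos(2*x)*exp(-3*x)/169 + 262*exp(-3*x)*sin(2*x)/169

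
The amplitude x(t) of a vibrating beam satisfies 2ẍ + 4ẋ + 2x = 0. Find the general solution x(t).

Divide through by 2: x'' + 2x' + x = 0.
Characteristic equation r² + 2r + 1 = 0 has discriminant (2)² - 4·(1) = 0, so r = -1 is a repeated root.
Hence x_h = (C1 + C2*t)*exp(-t).

x = C1*exp(-t) + C2*t*exp(-t)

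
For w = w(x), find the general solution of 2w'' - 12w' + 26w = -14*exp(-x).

Divide through by 2: w'' - 6w' + 13w = -7*exp(-x).
Characteristic equation r² - 6r + 13 = 0 has discriminant (-6)² - 4·(13) = -16 < 0, so r = 3 ± 2i.
Hence w_h = C1*cos(2*x)*exp(3*x) + C2*exp(3*x)*sin(2*x).
Try w_p = A*exp(-x). Substituting into the equation and dividing by exp(-x) gives A = -7/20, so w_p = -7*exp(-x)/20.

w = -7*exp(-x)/20 + C1*cos(2*x)*exp(3*x) + C2*exp(3*x)*sin(2*x)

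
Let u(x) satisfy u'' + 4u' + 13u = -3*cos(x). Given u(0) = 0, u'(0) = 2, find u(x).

u = -9*cos(x)/40 - 3*sin(x)/40 + 9*cos(3*x)*exp(-2*x)/40 + 101*exp(-2*x)*sin(3*x)/120

Characteristic equation r² + 4r + 13 = 0 has discriminant (4)² - 4·(13) = -36 < 0, so r = -2 ± 3i.
Hence u_h = C1*cos(3*x)*exp(-2*x) + C2*exp(-2*x)*sin(3*x).
Try u_p = A*cos(x) + B*sin(x). Substituting and equating the coefficients of cos(x) and sin(x) gives A = -9/40, B = -3/40, so u_p = -9*cos(x)/40 - 3*sin(x)/40.
General solution: u = -9*cos(x)/40 - 3*sin(x)/40 + C1*cos(3*x)*exp(-2*x) + C2*exp(-2*x)*sin(3*x).
Apply the initial conditions: u(0) = -9/40 + C1 = 0 and u'(0) = -3/40 - 2*C1 + 3*C2 = 2. Solving gives C1 = 9/40, C2 = 101/120.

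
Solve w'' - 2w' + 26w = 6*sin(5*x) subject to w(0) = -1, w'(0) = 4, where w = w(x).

Characteristic equation r² - 2r + 26 = 0 has discriminant (-2)² - 4·(26) = -100 < 0, so r = 1 ± 5i.
Hence w_h = C1*cos(5*x)*exp(x) + C2*exp(x)*sin(5*x).
Try w_p = A*cos(5*x) + B*sin(5*x). Substituting and equating the coefficients of cos(5x) and sin(5x) gives A = 60/101, B = 6/101, so w_p = 6*sin(5*x)/101 + 60*cos(5*x)/101.
General solution: w = 6*sin(5*x)/101 + 60*cos(5*x)/101 + C1*cos(5*x)*exp(x) + C2*exp(x)*sin(5*x).
Apply the initial conditions: w(0) = 60/101 + C1 = -1 and w'(0) = 30/101 + C1 + 5*C2 = 4. Solving gives C1 = -161/101, C2 = 107/101.

w = 6*sin(5*x)/101 + 60*cos(5*x)/101 - 161*cos(5*x)*exp(x)/101 + 107*exp(x)*sin(5*x)/101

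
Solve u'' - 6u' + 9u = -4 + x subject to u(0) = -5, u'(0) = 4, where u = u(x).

u = -10/27 - 125*exp(3*x)/27 + x/9 + 160*x*exp(3*x)/9

Characteristic equation r² - 6r + 9 = 0 has discriminant (-6)² - 4·(9) = 0, so r = 3 is a repeated root.
Hence u_h = (C1 + C2*x)*exp(3*x).
For the particular solution try u_p = A0 + A1*x. Substituting and matching coefficients of each power of x gives A0 = -10/27, A1 = 1/9, so u_p = -10/27 + x/9.
General solution: u = -10/27 + x/9 + C1*exp(3*x) + C2*x*exp(3*x).
Apply the initial conditions: u(0) = -10/27 + C1 = -5 and u'(0) = 1/9 + C2 + 3*C1 = 4. Solving gives C1 = -125/27, C2 = 160/9.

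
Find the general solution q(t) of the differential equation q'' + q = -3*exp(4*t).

q = -3*exp(4*t)/17 + C1*cos(t) + C2*sin(t)

Characteristic equation r² + 1 = 0 has discriminant (0)² - 4·(1) = -4 < 0, so r = ± i.
Hence q_h = C1*cos(t) + C2*sin(t).
Try q_p = A*exp(4*t). Substituting into the equation and dividing by exp(4*t) gives A = -3/17, so q_p = -3*exp(4*t)/17.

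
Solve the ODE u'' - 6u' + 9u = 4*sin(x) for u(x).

Characteristic equation r² - 6r + 9 = 0 has discriminant (-6)² - 4·(9) = 0, so r = 3 is a repeated root.
Hence u_h = (C1 + C2*x)*exp(3*x).
Try u_p = A*cos(x) + B*sin(x). Substituting and equating the coefficients of cos(x) and sin(x) gives A = 6/25, B = 8/25, so u_p = 6*cos(x)/25 + 8*sin(x)/25.

u = 6*cos(x)/25 + 8*sin(x)/25 + C1*exp(3*x) + C2*x*exp(3*x)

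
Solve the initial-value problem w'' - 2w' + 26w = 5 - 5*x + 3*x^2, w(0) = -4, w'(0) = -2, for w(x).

w = 747/4394 - 59*x/338 + 3*x**2/26 - 18323*cos(5*x)*exp(x)/4394 + 5151*exp(x)*sin(5*x)/10985

Characteristic equation r² - 2r + 26 = 0 has discriminant (-2)² - 4·(26) = -100 < 0, so r = 1 ± 5i.
Hence w_h = C1*cos(5*x)*exp(x) + C2*exp(x)*sin(5*x).
For the particular solution try w_p = A0 + A1*x + A2*x^2. Substituting and matching coefficients of each power of x gives A0 = 747/4394, A1 = -59/338, A2 = 3/26, so w_p = 747/4394 - 59*x/338 + 3*x^2/26.
General solution: w = 747/4394 - 59*x/338 + 3*x^2/26 + C1*cos(5*x)*exp(x) + C2*exp(x)*sin(5*x).
Apply the initial conditions: w(0) = 747/4394 + C1 = -4 and w'(0) = -59/338 + C1 + 5*C2 = -2. Solving gives C1 = -18323/4394, C2 = 5151/10985.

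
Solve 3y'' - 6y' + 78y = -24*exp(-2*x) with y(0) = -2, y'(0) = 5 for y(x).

Divide through by 3: y'' - 2y' + 26y = -8*exp(-2*x).
Characteristic equation r² - 2r + 26 = 0 has discriminant (-2)² - 4·(26) = -100 < 0, so r = 1 ± 5i.
Hence y_h = C1*cos(5*x)*exp(x) + C2*exp(x)*sin(5*x).
Try y_p = A*exp(-2*x). Substituting into the equation and dividing by exp(-2*x) gives A = -4/17, so y_p = -4*exp(-2*x)/17.
General solution: y = -4*exp(-2*x)/17 + C1*cos(5*x)*exp(x) + C2*exp(x)*sin(5*x).
Apply the initial conditions: y(0) = -4/17 + C1 = -2 and y'(0) = 8/17 + C1 + 5*C2 = 5. Solving gives C1 = -30/17, C2 = 107/85.

y = -4*exp(-2*x)/17 - 30*cos(5*x)*exp(x)/17 + 107*exp(x)*sin(5*x)/85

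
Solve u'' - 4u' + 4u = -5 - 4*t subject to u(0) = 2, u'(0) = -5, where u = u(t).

Characteristic equation r² - 4r + 4 = 0 has discriminant (-4)² - 4·(4) = 0, so r = 2 is a repeated root.
Hence u_h = (C1 + C2*t)*exp(2*t).
For the particular solution try u_p = A0 + A1*t. Substituting and matching coefficients of each power of t gives A0 = -9/4, A1 = -1, so u_p = -9/4 - t.
General solution: u = -9/4 - t + C1*exp(2*t) + C2*t*exp(2*t).
Apply the initial conditions: u(0) = -9/4 + C1 = 2 and u'(0) = -1 + C2 + 2*C1 = -5. Solving gives C1 = 17/4, C2 = -25/2.

u = -9/4 - t + 17*exp(2*t)/4 - 25*t*exp(2*t)/2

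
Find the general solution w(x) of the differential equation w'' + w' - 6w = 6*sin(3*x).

Characteristic equation r² + r - 6 = 0 factors as (r + 3)(r - 2) = 0, so r = -3, 2.
Hence w_h = C1*exp(-3*x) + C2*exp(2*x).
Try w_p = A*cos(3*x) + B*sin(3*x). Substituting and equating the coefficients of cos(3x) and sin(3x) gives A = -1/13, B = -5/13, so w_p = -5*sin(3*x)/13 - cos(3*x)/13.

w = -5*sin(3*x)/13 - cos(3*x)/13 + C1*exp(-3*x) + C2*exp(2*x)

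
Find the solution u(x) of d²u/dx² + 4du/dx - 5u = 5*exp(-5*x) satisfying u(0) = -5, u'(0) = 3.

Characteristic equation r² + 4r - 5 = 0 factors as (r + 5)(r - 1) = 0, so r = -5, 1.
Hence u_h = C1*exp(-5*x) + C2*exp(x).
Since exp(-5*x) solves the homogeneous equation (r = -5 is a root of multiplicity 1), multiply the trial by x. Try u_p = A*x*exp(-5*x). Substituting into the equation and dividing by exp(-5*x) gives A = -5/6, so u_p = -5*x*exp(-5*x)/6.
General solution: u = C1*exp(-5*x) + C2*exp(x) - 5*x*exp(-5*x)/6.
Apply the initial conditions: u(0) = C1 + C2 = -5 and u'(0) = -5/6 + C2 - 5*C1 = 3. Solving gives C1 = -53/36, C2 = -127/36.

u = -127*exp(x)/36 - 53*exp(-5*x)/36 - 5*x*exp(-5*x)/6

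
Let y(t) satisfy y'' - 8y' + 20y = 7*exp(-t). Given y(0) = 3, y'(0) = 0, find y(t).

Characteristic equation r² - 8r + 20 = 0 has discriminant (-8)² - 4·(20) = -16 < 0, so r = 4 ± 2i.
Hence y_h = C1*cos(2*t)*exp(4*t) + C2*exp(4*t)*sin(2*t).
Try y_p = A*exp(-t). Substituting into the equation and dividing by exp(-t) gives A = 7/29, so y_p = 7*exp(-t)/29.
General solution: y = 7*exp(-t)/29 + C1*cos(2*t)*exp(4*t) + C2*exp(4*t)*sin(2*t).
Apply the initial conditions: y(0) = 7/29 + C1 = 3 and y'(0) = -7/29 + 2*C2 + 4*C1 = 0. Solving gives C1 = 80/29, C2 = -313/58.

y = 7*exp(-t)/29 - 313*exp(4*t)*sin(2*t)/58 + 80*cos(2*t)*exp(4*t)/29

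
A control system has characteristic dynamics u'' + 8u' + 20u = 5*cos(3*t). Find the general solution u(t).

u = 55*cos(3*t)/697 + 120*sin(3*t)/697 + C1*cos(2*t)*exp(-4*t) + C2*exp(-4*t)*sin(2*t)

Characteristic equation r² + 8r + 20 = 0 has discriminant (8)² - 4·(20) = -16 < 0, so r = -4 ± 2i.
Hence u_h = C1*cos(2*t)*exp(-4*t) + C2*exp(-4*t)*sin(2*t).
Try u_p = A*cos(3*t) + B*sin(3*t). Substituting and equating the coefficients of cos(3t) and sin(3t) gives A = 55/697, B = 120/697, so u_p = 55*cos(3*t)/697 + 120*sin(3*t)/697.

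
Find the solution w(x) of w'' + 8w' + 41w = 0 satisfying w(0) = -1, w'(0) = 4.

w = -cos(5*x)*exp(-4*x)

Characteristic equation r² + 8r + 41 = 0 has discriminant (8)² - 4·(41) = -100 < 0, so r = -4 ± 5i.
Hence w_h = C1*cos(5*x)*exp(-4*x) + C2*exp(-4*x)*sin(5*x).
Apply the initial conditions: w(0) = C1 = -1 and w'(0) = -4*C1 + 5*C2 = 4. Solving gives C1 = -1, C2 = 0.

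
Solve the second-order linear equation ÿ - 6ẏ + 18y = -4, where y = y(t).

Characteristic equation r² - 6r + 18 = 0 has discriminant (-6)² - 4·(18) = -36 < 0, so r = 3 ± 3i.
Hence y_h = C1*cos(3*t)*exp(3*t) + C2*exp(3*t)*sin(3*t).
For the particular solution try y_p = A0. Substituting and matching coefficients of each power of t gives A0 = -2/9, so y_p = -2/9.

y = -2/9 + C1*cos(3*t)*exp(3*t) + C2*exp(3*t)*sin(3*t)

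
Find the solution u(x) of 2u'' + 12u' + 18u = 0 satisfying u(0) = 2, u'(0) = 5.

u = 2*exp(-3*x) + 11*x*exp(-3*x)

Divide through by 2: u'' + 6u' + 9u = 0.
Characteristic equation r² + 6r + 9 = 0 has discriminant (6)² - 4·(9) = 0, so r = -3 is a repeated root.
Hence u_h = (C1 + C2*x)*exp(-3*x).
Apply the initial conditions: u(0) = C1 = 2 and u'(0) = C2 - 3*C1 = 5. Solving gives C1 = 2, C2 = 11.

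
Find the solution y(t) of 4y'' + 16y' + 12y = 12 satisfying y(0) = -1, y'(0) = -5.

y = 1 - 11*exp(-t)/2 + 7*exp(-3*t)/2

Divide through by 4: y'' + 4y' + 3y = 3.
Characteristic equation r² + 4r + 3 = 0 factors as (r + 1)(r + 3) = 0, so r = -1, -3.
Hence y_h = C1*exp(-t) + C2*exp(-3*t).
For the particular solution try y_p = A0. Substituting and matching coefficients of each power of t gives A0 = 1, so y_p = 1.
General solution: y = 1 + C1*exp(-t) + C2*exp(-3*t).
Apply the initial conditions: y(0) = 1 + C1 + C2 = -1 and y'(0) = -C1 - 3*C2 = -5. Solving gives C1 = -11/2, C2 = 7/2.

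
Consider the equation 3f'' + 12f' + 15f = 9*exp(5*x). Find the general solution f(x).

f = 3*exp(5*x)/50 + C1*cos(x)*exp(-2*x) + C2*exp(-2*x)*sin(x)

Divide through by 3: f'' + 4f' + 5f = 3*exp(5*x).
Characteristic equation r² + 4r + 5 = 0 has discriminant (4)² - 4·(5) = -4 < 0, so r = -2 ± i.
Hence f_h = C1*cos(x)*exp(-2*x) + C2*exp(-2*x)*sin(x).
Try f_p = A*exp(5*x). Substituting into the equation and dividing by exp(5*x) gives A = 3/50, so f_p = 3*exp(5*x)/50.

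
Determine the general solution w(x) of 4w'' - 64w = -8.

w = 1/8 + C1*exp(-4*x) + C2*exp(4*x)

Divide through by 4: w'' - 16w = -2.
Characteristic equation r² - 16 = 0 factors as (r + 4)(r - 4) = 0, so r = -4, 4.
Hence w_h = C1*exp(-4*x) + C2*exp(4*x).
For the particular solution try w_p = A0. Substituting and matching coefficients of each power of x gives A0 = 1/8, so w_p = 1/8.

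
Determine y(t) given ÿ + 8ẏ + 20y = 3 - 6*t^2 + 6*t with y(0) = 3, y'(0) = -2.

Characteristic equation r² + 8r + 20 = 0 has discriminant (8)² - 4·(20) = -16 < 0, so r = -4 ± 2i.
Hence y_h = C1*cos(2*t)*exp(-4*t) + C2*exp(-4*t)*sin(2*t).
For the particular solution try y_p = A0 + A1*t + A2*t^2. Substituting and matching coefficients of each power of t gives A0 = -9/250, A1 = 27/50, A2 = -3/10, so y_p = -9/250 - 3*t^2/10 + 27*t/50.
General solution: y = -9/250 - 3*t^2/10 + 27*t/50 + C1*cos(2*t)*exp(-4*t) + C2*exp(-4*t)*sin(2*t).
Apply the initial conditions: y(0) = -9/250 + C1 = 3 and y'(0) = 27/50 - 4*C1 + 2*C2 = -2. Solving gives C1 = 759/250, C2 = 2401/500.

y = -9/250 - 3*t**2/10 + 27*t/50 + 759*cos(2*t)*exp(-4*t)/250 + 2401*exp(-4*t)*sin(2*t)/500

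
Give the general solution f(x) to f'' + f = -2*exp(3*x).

f = -exp(3*x)/5 + C1*cos(x) + C2*sin(x)

Characteristic equation r² + 1 = 0 has discriminant (0)² - 4·(1) = -4 < 0, so r = ± i.
Hence f_h = C1*cos(x) + C2*sin(x).
Try f_p = A*exp(3*x). Substituting into the equation and dividing by exp(3*x) gives A = -1/5, so f_p = -exp(3*x)/5.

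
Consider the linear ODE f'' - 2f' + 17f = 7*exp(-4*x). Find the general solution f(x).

f = 7*exp(-4*x)/41 + C1*cos(4*x)*exp(x) + C2*exp(x)*sin(4*x)

Characteristic equation r² - 2r + 17 = 0 has discriminant (-2)² - 4·(17) = -64 < 0, so r = 1 ± 4i.
Hence f_h = C1*cos(4*x)*exp(x) + C2*exp(x)*sin(4*x).
Try f_p = A*exp(-4*x). Substituting into the equation and dividing by exp(-4*x) gives A = 7/41, so f_p = 7*exp(-4*x)/41.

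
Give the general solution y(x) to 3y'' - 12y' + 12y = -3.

Divide through by 3: y'' - 4y' + 4y = -1.
Characteristic equation r² - 4r + 4 = 0 has discriminant (-4)² - 4·(4) = 0, so r = 2 is a repeated root.
Hence y_h = (C1 + C2*x)*exp(2*x).
For the particular solution try y_p = A0. Substituting and matching coefficients of each power of x gives A0 = -1/4, so y_p = -1/4.

y = -1/4 + C1*exp(2*x) + C2*x*exp(2*x)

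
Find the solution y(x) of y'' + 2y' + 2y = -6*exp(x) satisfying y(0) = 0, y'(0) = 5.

y = -6*exp(x)/5 + 6*cos(x)*exp(-x)/5 + 37*exp(-x)*sin(x)/5

Characteristic equation r² + 2r + 2 = 0 has discriminant (2)² - 4·(2) = -4 < 0, so r = -1 ± i.
Hence y_h = C1*cos(x)*exp(-x) + C2*exp(-x)*sin(x).
Try y_p = A*exp(x). Substituting into the equation and dividing by exp(x) gives A = -6/5, so y_p = -6*exp(x)/5.
General solution: y = -6*exp(x)/5 + C1*cos(x)*exp(-x) + C2*exp(-x)*sin(x).
Apply the initial conditions: y(0) = -6/5 + C1 = 0 and y'(0) = -6/5 + C2 - C1 = 5. Solving gives C1 = 6/5, C2 = 37/5.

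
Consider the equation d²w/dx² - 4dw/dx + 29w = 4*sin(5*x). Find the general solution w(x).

Characteristic equation r² - 4r + 29 = 0 has discriminant (-4)² - 4·(29) = -100 < 0, so r = 2 ± 5i.
Hence w_h = C1*cos(5*x)*exp(2*x) + C2*exp(2*x)*sin(5*x).
Try w_p = A*cos(5*x) + B*sin(5*x). Substituting and equating the coefficients of cos(5x) and sin(5x) gives A = 5/26, B = 1/26, so w_p = sin(5*x)/26 + 5*cos(5*x)/26.

w = sin(5*x)/26 + 5*cos(5*x)/26 + C1*cos(5*x)*exp(2*x) + C2*exp(2*x)*sin(5*x)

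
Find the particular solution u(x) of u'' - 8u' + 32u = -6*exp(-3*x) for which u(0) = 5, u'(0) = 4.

Characteristic equation r² - 8r + 32 = 0 has discriminant (-8)² - 4·(32) = -64 < 0, so r = 4 ± 4i.
Hence u_h = C1*cos(4*x)*exp(4*x) + C2*exp(4*x)*sin(4*x).
Try u_p = A*exp(-3*x). Substituting into the equation and dividing by exp(-3*x) gives A = -6/65, so u_p = -6*exp(-3*x)/65.
General solution: u = -6*exp(-3*x)/65 + C1*cos(4*x)*exp(4*x) + C2*exp(4*x)*sin(4*x).
Apply the initial conditions: u(0) = -6/65 + C1 = 5 and u'(0) = 18/65 + 4*C1 + 4*C2 = 4. Solving gives C1 = 331/65, C2 = -541/130.

u = -6*exp(-3*x)/65 - 541*exp(4*x)*sin(4*x)/130 + 331*cos(4*x)*exp(4*x)/65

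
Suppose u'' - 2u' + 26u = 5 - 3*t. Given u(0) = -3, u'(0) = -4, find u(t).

Characteristic equation r² - 2r + 26 = 0 has discriminant (-2)² - 4·(26) = -100 < 0, so r = 1 ± 5i.
Hence u_h = C1*cos(5*t)*exp(t) + C2*exp(t)*sin(5*t).
For the particular solution try u_p = A0 + A1*t. Substituting and matching coefficients of each power of t gives A0 = 31/169, A1 = -3/26, so u_p = 31/169 - 3*t/26.
General solution: u = 31/169 - 3*t/26 + C1*cos(5*t)*exp(t) + C2*exp(t)*sin(5*t).
Apply the initial conditions: u(0) = 31/169 + C1 = -3 and u'(0) = -3/26 + C1 + 5*C2 = -4. Solving gives C1 = -538/169, C2 = -237/1690.

u = 31/169 - 3*t/26 - 538*cos(5*t)*exp(t)/169 - 237*exp(t)*sin(5*t)/1690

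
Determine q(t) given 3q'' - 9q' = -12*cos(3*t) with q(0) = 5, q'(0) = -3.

q = 6 - 11*exp(3*t)/9 + 2*cos(3*t)/9 + 2*sin(3*t)/9

Divide through by 3: q'' - 3q' = -4*cos(3*t).
Characteristic equation r² - 3r = 0 factors as (r - 3)r = 0, so r = 3, 0.
Hence q_h = C1*exp(3*t) + C2.
Try q_p = A*cos(3*t) + B*sin(3*t). Substituting and equating the coefficients of cos(3t) and sin(3t) gives A = 2/9, B = 2/9, so q_p = 2*cos(3*t)/9 + 2*sin(3*t)/9.
General solution: q = C2 + 2*cos(3*t)/9 + 2*sin(3*t)/9 + C1*exp(3*t).
Apply the initial conditions: q(0) = 2/9 + C1 + C2 = 5 and q'(0) = 2/3 + 3*C1 = -3. Solving gives C1 = -11/9, C2 = 6.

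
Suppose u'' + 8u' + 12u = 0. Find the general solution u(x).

Characteristic equation r² + 8r + 12 = 0 factors as (r + 2)(r + 6) = 0, so r = -2, -6.
Hence u_h = C1*exp(-2*x) + C2*exp(-6*x).

u = C1*exp(-2*x) + C2*exp(-6*x)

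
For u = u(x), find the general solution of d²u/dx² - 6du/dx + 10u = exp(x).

u = exp(x)/5 + C1*cos(x)*exp(3*x) + C2*exp(3*x)*sin(x)

Characteristic equation r² - 6r + 10 = 0 has discriminant (-6)² - 4·(10) = -4 < 0, so r = 3 ± i.
Hence u_h = C1*cos(x)*exp(3*x) + C2*exp(3*x)*sin(x).
Try u_p = A*exp(x). Substituting into the equation and dividing by exp(x) gives A = 1/5, so u_p = exp(x)/5.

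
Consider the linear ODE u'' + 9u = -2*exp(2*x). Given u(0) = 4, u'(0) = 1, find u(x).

Characteristic equation r² + 9 = 0 has discriminant (0)² - 4·(9) = -36 < 0, so r = ± 3i.
Hence u_h = C1*cos(3*x) + C2*sin(3*x).
Try u_p = A*exp(2*x). Substituting into the equation and dividing by exp(2*x) gives A = -2/13, so u_p = -2*exp(2*x)/13.
General solution: u = -2*exp(2*x)/13 + C1*cos(3*x) + C2*sin(3*x).
Apply the initial conditions: u(0) = -2/13 + C1 = 4 and u'(0) = -4/13 + 3*C2 = 1. Solving gives C1 = 54/13, C2 = 17/39.

u = -2*exp(2*x)/13 + 17*sin(3*x)/39 + 54*cos(3*x)/13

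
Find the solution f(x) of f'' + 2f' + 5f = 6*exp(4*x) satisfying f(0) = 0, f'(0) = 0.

f = 6*exp(4*x)/29 - 15*exp(-x)*sin(2*x)/29 - 6*cos(2*x)*exp(-x)/29

Characteristic equation r² + 2r + 5 = 0 has discriminant (2)² - 4·(5) = -16 < 0, so r = -1 ± 2i.
Hence f_h = C1*cos(2*x)*exp(-x) + C2*exp(-x)*sin(2*x).
Try f_p = A*exp(4*x). Substituting into the equation and dividing by exp(4*x) gives A = 6/29, so f_p = 6*exp(4*x)/29.
General solution: f = 6*exp(4*x)/29 + C1*cos(2*x)*exp(-x) + C2*exp(-x)*sin(2*x).
Apply the initial conditions: f(0) = 6/29 + C1 = 0 and f'(0) = 24/29 - C1 + 2*C2 = 0. Solving gives C1 = -6/29, C2 = -15/29.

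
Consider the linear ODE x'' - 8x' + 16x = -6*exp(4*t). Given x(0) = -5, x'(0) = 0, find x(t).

Characteristic equation r² - 8r + 16 = 0 has discriminant (-8)² - 4·(16) = 0, so r = 4 is a repeated root.
Hence x_h = (C1 + C2*t)*exp(4*t).
Since exp(4*t) solves the homogeneous equation (r = 4 is a root of multiplicity 2), multiply the trial by t^2. Try x_p = A*t^2*exp(4*t). Substituting into the equation and dividing by exp(4*t) gives A = -3, so x_p = -3*t^2*exp(4*t).
General solution: x = C1*exp(4*t) - 3*t^2*exp(4*t) + C2*t*exp(4*t).
Apply the initial conditions: x(0) = C1 = -5 and x'(0) = C2 + 4*C1 = 0. Solving gives C1 = -5, C2 = 20.

x = -5*exp(4*t) - 3*t**2*exp(4*t) + 20*t*exp(4*t)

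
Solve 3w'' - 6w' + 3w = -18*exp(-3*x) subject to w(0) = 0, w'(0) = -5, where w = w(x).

w = -3*exp(-3*x)/8 + 3*exp(x)/8 - 13*x*exp(x)/2

Divide through by 3: w'' - 2w' + w = -6*exp(-3*x).
Characteristic equation r² - 2r + 1 = 0 has discriminant (-2)² - 4·(1) = 0, so r = 1 is a repeated root.
Hence w_h = (C1 + C2*x)*exp(x).
Try w_p = A*exp(-3*x). Substituting into the equation and dividing by exp(-3*x) gives A = -3/8, so w_p = -3*exp(-3*x)/8.
General solution: w = -3*exp(-3*x)/8 + C1*exp(x) + C2*x*exp(x).
Apply the initial conditions: w(0) = -3/8 + C1 = 0 and w'(0) = 9/8 + C1 + C2 = -5. Solving gives C1 = 3/8, C2 = -13/2.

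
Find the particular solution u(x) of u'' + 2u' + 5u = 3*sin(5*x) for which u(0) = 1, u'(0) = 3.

Characteristic equation r² + 2r + 5 = 0 has discriminant (2)² - 4·(5) = -16 < 0, so r = -1 ± 2i.
Hence u_h = C1*cos(2*x)*exp(-x) + C2*exp(-x)*sin(2*x).
Try u_p = A*cos(5*x) + B*sin(5*x). Substituting and equating the coefficients of cos(5x) and sin(5x) gives A = -3/50, B = -3/25, so u_p = -3*sin(5*x)/25 - 3*cos(5*x)/50.
General solution: u = -3*sin(5*x)/25 - 3*cos(5*x)/50 + C1*cos(2*x)*exp(-x) + C2*exp(-x)*sin(2*x).
Apply the initial conditions: u(0) = -3/50 + C1 = 1 and u'(0) = -3/5 - C1 + 2*C2 = 3. Solving gives C1 = 53/50, C2 = 233/100.

u = -3*sin(5*x)/25 - 3*cos(5*x)/50 + 53*cos(2*x)*exp(-x)/50 + 233*exp(-x)*sin(2*x)/100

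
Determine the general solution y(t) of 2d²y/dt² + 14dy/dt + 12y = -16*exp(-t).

Divide through by 2: y'' + 7y' + 6y = -8*exp(-t).
Characteristic equation r² + 7r + 6 = 0 factors as (r + 1)(r + 6) = 0, so r = -1, -6.
Hence y_h = C1*exp(-t) + C2*exp(-6*t).
Since exp(-t) solves the homogeneous equation (r = -1 is a root of multiplicity 1), multiply the trial by t. Try y_p = A*t*exp(-t). Substituting into the equation and dividing by exp(-t) gives A = -8/5, so y_p = -8*t*exp(-t)/5.

y = C1*exp(-t) + C2*exp(-6*t) - 8*t*exp(-t)/5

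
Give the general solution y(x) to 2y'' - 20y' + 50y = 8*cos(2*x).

y = -80*sin(2*x)/841 + 84*cos(2*x)/841 + C1*exp(5*x) + C2*x*exp(5*x)

Divide through by 2: y'' - 10y' + 25y = 4*cos(2*x).
Characteristic equation r² - 10r + 25 = 0 has discriminant (-10)² - 4·(25) = 0, so r = 5 is a repeated root.
Hence y_h = (C1 + C2*x)*exp(5*x).
Try y_p = A*cos(2*x) + B*sin(2*x). Substituting and equating the coefficients of cos(2x) and sin(2x) gives A = 84/841, B = -80/841, so y_p = -80*sin(2*x)/841 + 84*cos(2*x)/841.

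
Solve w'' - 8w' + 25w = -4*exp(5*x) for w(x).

w = -2*exp(5*x)/5 + C1*cos(3*x)*exp(4*x) + C2*exp(4*x)*sin(3*x)

Characteristic equation r² - 8r + 25 = 0 has discriminant (-8)² - 4·(25) = -36 < 0, so r = 4 ± 3i.
Hence w_h = C1*cos(3*x)*exp(4*x) + C2*exp(4*x)*sin(3*x).
Try w_p = A*exp(5*x). Substituting into the equation and dividing by exp(5*x) gives A = -2/5, so w_p = -2*exp(5*x)/5.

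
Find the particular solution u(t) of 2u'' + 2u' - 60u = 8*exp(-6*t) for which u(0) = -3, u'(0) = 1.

Divide through by 2: u'' + u' - 30u = 4*exp(-6*t).
Characteristic equation r² + r - 30 = 0 factors as (r + 6)(r - 5) = 0, so r = -6, 5.
Hence u_h = C1*exp(-6*t) + C2*exp(5*t).
Since exp(-6*t) solves the homogeneous equation (r = -6 is a root of multiplicity 1), multiply the trial by t. Try u_p = A*t*exp(-6*t). Substituting into the equation and dividing by exp(-6*t) gives A = -4/11, so u_p = -4*t*exp(-6*t)/11.
General solution: u = C1*exp(-6*t) + C2*exp(5*t) - 4*t*exp(-6*t)/11.
Apply the initial conditions: u(0) = C1 + C2 = -3 and u'(0) = -4/11 - 6*C1 + 5*C2 = 1. Solving gives C1 = -180/121, C2 = -183/121.

u = -183*exp(5*t)/121 - 180*exp(-6*t)/121 - 4*t*exp(-6*t)/11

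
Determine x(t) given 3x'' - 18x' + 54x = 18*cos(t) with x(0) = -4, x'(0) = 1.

x = -36*sin(t)/325 + 102*cos(t)/325 - 1402*cos(3*t)*exp(3*t)/325 + 4567*exp(3*t)*sin(3*t)/975

Divide through by 3: x'' - 6x' + 18x = 6*cos(t).
Characteristic equation r² - 6r + 18 = 0 has discriminant (-6)² - 4·(18) = -36 < 0, so r = 3 ± 3i.
Hence x_h = C1*cos(3*t)*exp(3*t) + C2*exp(3*t)*sin(3*t).
Try x_p = A*cos(t) + B*sin(t). Substituting and equating the coefficients of cos(t) and sin(t) gives A = 102/325, B = -36/325, so x_p = -36*sin(t)/325 + 102*cos(t)/325.
General solution: x = -36*sin(t)/325 + 102*cos(t)/325 + C1*cos(3*t)*exp(3*t) + C2*exp(3*t)*sin(3*t).
Apply the initial conditions: x(0) = 102/325 + C1 = -4 and x'(0) = -36/325 + 3*C1 + 3*C2 = 1. Solving gives C1 = -1402/325, C2 = 4567/975.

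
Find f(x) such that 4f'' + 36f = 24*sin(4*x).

Divide through by 4: f'' + 9f = 6*sin(4*x).
Characteristic equation r² + 9 = 0 has discriminant (0)² - 4·(9) = -36 < 0, so r = ± 3i.
Hence f_h = C1*cos(3*x) + C2*sin(3*x).
Try f_p = A*cos(4*x) + B*sin(4*x). Substituting and equating the coefficients of cos(4x) and sin(4x) gives A = 0, B = -6/7, so f_p = -6*sin(4*x)/7.

f = -6*sin(4*x)/7 + C1*cos(3*x) + C2*sin(3*x)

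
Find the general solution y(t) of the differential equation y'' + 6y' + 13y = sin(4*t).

y = -8*cos(4*t)/195 - sin(4*t)/195 + C1*cos(2*t)*exp(-3*t) + C2*exp(-3*t)*sin(2*t)

Characteristic equation r² + 6r + 13 = 0 has discriminant (6)² - 4·(13) = -16 < 0, so r = -3 ± 2i.
Hence y_h = C1*cos(2*t)*exp(-3*t) + C2*exp(-3*t)*sin(2*t).
Try y_p = A*cos(4*t) + B*sin(4*t). Substituting and equating the coefficients of cos(4t) and sin(4t) gives A = -8/195, B = -1/195, so y_p = -8*cos(4*t)/195 - sin(4*t)/195.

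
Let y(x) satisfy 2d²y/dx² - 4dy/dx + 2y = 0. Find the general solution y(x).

y = C1*exp(x) + C2*x*exp(x)

Divide through by 2: y'' - 2y' + y = 0.
Characteristic equation r² - 2r + 1 = 0 has discriminant (-2)² - 4·(1) = 0, so r = 1 is a repeated root.
Hence y_h = (C1 + C2*x)*exp(x).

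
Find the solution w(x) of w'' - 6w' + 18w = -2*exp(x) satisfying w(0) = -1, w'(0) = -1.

w = -2*exp(x)/13 - 11*cos(3*x)*exp(3*x)/13 + 22*exp(3*x)*sin(3*x)/39

Characteristic equation r² - 6r + 18 = 0 has discriminant (-6)² - 4·(18) = -36 < 0, so r = 3 ± 3i.
Hence w_h = C1*cos(3*x)*exp(3*x) + C2*exp(3*x)*sin(3*x).
Try w_p = A*exp(x). Substituting into the equation and dividing by exp(x) gives A = -2/13, so w_p = -2*exp(x)/13.
General solution: w = -2*exp(x)/13 + C1*cos(3*x)*exp(3*x) + C2*exp(3*x)*sin(3*x).
Apply the initial conditions: w(0) = -2/13 + C1 = -1 and w'(0) = -2/13 + 3*C1 + 3*C2 = -1. Solving gives C1 = -11/13, C2 = 22/39.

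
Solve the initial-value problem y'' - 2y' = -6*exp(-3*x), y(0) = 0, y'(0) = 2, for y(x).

y = -2*exp(-3*x)/5 + 2*exp(2*x)/5

Characteristic equation r² - 2r = 0 factors as (r - 2)r = 0, so r = 2, 0.
Hence y_h = C1*exp(2*x) + C2.
Try y_p = A*exp(-3*x). Substituting into the equation and dividing by exp(-3*x) gives A = -2/5, so y_p = -2*exp(-3*x)/5.
General solution: y = C2 - 2*exp(-3*x)/5 + C1*exp(2*x).
Apply the initial conditions: y(0) = -2/5 + C1 + C2 = 0 and y'(0) = 6/5 + 2*C1 = 2. Solving gives C1 = 2/5, C2 = 0.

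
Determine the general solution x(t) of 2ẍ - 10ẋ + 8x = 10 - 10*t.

Divide through by 2: x'' - 5x' + 4x = 5 - 5*t.
Characteristic equation r² - 5r + 4 = 0 factors as (r - 1)(r - 4) = 0, so r = 1, 4.
Hence x_h = C1*exp(t) + C2*exp(4*t).
For the particular solution try x_p = A0 + A1*t. Substituting and matching coefficients of each power of t gives A0 = -5/16, A1 = -5/4, so x_p = -5/16 - 5*t/4.

x = -5/16 - 5*t/4 + C1*exp(t) + C2*exp(4*t)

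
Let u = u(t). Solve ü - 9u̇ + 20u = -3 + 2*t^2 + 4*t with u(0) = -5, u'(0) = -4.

Characteristic equation r² - 9r + 20 = 0 factors as (r - 5)(r - 4) = 0, so r = 5, 4.
Hence u_h = C1*exp(5*t) + C2*exp(4*t).
For the particular solution try u_p = A0 + A1*t + A2*t^2. Substituting and matching coefficients of each power of t gives A0 = -59/2000, A1 = 29/100, A2 = 1/10, so u_p = -59/2000 + t^2/10 + 29*t/100.
General solution: u = -59/2000 + t^2/10 + 29*t/100 + C1*exp(5*t) + C2*exp(4*t).
Apply the initial conditions: u(0) = -59/2000 + C1 + C2 = -5 and u'(0) = 29/100 + 4*C2 + 5*C1 = -4. Solving gives C1 = 1949/125, C2 = -329/16.

u = -59/2000 - 329*exp(4*t)/16 + t**2/10 + 29*t/100 + 1949*exp(5*t)/125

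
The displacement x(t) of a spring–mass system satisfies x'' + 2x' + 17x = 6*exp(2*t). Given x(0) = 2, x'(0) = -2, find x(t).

Characteristic equation r² + 2r + 17 = 0 has discriminant (2)² - 4·(17) = -64 < 0, so r = -1 ± 4i.
Hence x_h = C1*cos(4*t)*exp(-t) + C2*exp(-t)*sin(4*t).
Try x_p = A*exp(2*t). Substituting into the equation and dividing by exp(2*t) gives A = 6/25, so x_p = 6*exp(2*t)/25.
General solution: x = 6*exp(2*t)/25 + C1*cos(4*t)*exp(-t) + C2*exp(-t)*sin(4*t).
Apply the initial conditions: x(0) = 6/25 + C1 = 2 and x'(0) = 12/25 - C1 + 4*C2 = -2. Solving gives C1 = 44/25, C2 = -9/50.

x = 6*exp(2*t)/25 - 9*exp(-t)*sin(4*t)/50 + 44*cos(4*t)*exp(-t)/25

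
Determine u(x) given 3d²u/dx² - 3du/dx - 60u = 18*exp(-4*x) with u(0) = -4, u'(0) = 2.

Divide through by 3: u'' - u' - 20u = 6*exp(-4*x).
Characteristic equation r² - r - 20 = 0 factors as (r - 5)(r + 4) = 0, so r = 5, -4.
Hence u_h = C1*exp(5*x) + C2*exp(-4*x).
Since exp(-4*x) solves the homogeneous equation (r = -4 is a root of multiplicity 1), multiply the trial by x. Try u_p = A*x*exp(-4*x). Substituting into the equation and dividing by exp(-4*x) gives A = -2/3, so u_p = -2*x*exp(-4*x)/3.
General solution: u = C1*exp(5*x) + C2*exp(-4*x) - 2*x*exp(-4*x)/3.
Apply the initial conditions: u(0) = C1 + C2 = -4 and u'(0) = -2/3 - 4*C2 + 5*C1 = 2. Solving gives C1 = -40/27, C2 = -68/27.

u = -68*exp(-4*x)/27 - 40*exp(5*x)/27 - 2*x*exp(-4*x)/3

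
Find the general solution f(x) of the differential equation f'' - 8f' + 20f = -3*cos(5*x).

f = 3*cos(5*x)/325 + 24*sin(5*x)/325 + C1*cos(2*x)*exp(4*x) + C2*exp(4*x)*sin(2*x)

Characteristic equation r² - 8r + 20 = 0 has discriminant (-8)² - 4·(20) = -16 < 0, so r = 4 ± 2i.
Hence f_h = C1*cos(2*x)*exp(4*x) + C2*exp(4*x)*sin(2*x).
Try f_p = A*cos(5*x) + B*sin(5*x). Substituting and equating the coefficients of cos(5x) and sin(5x) gives A = 3/325, B = 24/325, so f_p = 3*cos(5*x)/325 + 24*sin(5*x)/325.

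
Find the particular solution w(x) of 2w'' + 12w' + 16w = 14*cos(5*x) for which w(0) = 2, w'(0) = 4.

w = -150*exp(-4*x)/41 - 119*cos(5*x)/1189 + 167*exp(-2*x)/29 + 210*sin(5*x)/1189

Divide through by 2: w'' + 6w' + 8w = 7*cos(5*x).
Characteristic equation r² + 6r + 8 = 0 factors as (r + 4)(r + 2) = 0, so r = -4, -2.
Hence w_h = C1*exp(-4*x) + C2*exp(-2*x).
Try w_p = A*cos(5*x) + B*sin(5*x). Substituting and equating the coefficients of cos(5x) and sin(5x) gives A = -119/1189, B = 210/1189, so w_p = -119*cos(5*x)/1189 + 210*sin(5*x)/1189.
General solution: w = -119*cos(5*x)/1189 + 210*sin(5*x)/1189 + C1*exp(-4*x) + C2*exp(-2*x).
Apply the initial conditions: w(0) = -119/1189 + C1 + C2 = 2 and w'(0) = 1050/1189 - 4*C1 - 2*C2 = 4. Solving gives C1 = -150/41, C2 = 167/29.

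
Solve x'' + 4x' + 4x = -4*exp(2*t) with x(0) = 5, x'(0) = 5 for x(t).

x = -exp(2*t)/4 + 21*exp(-2*t)/4 + 16*t*exp(-2*t)

Characteristic equation r² + 4r + 4 = 0 has discriminant (4)² - 4·(4) = 0, so r = -2 is a repeated root.
Hence x_h = (C1 + C2*t)*exp(-2*t).
Try x_p = A*exp(2*t). Substituting into the equation and dividing by exp(2*t) gives A = -1/4, so x_p = -exp(2*t)/4.
General solution: x = -exp(2*t)/4 + C1*exp(-2*t) + C2*t*exp(-2*t).
Apply the initial conditions: x(0) = -1/4 + C1 = 5 and x'(0) = -1/2 + C2 - 2*C1 = 5. Solving gives C1 = 21/4, C2 = 16.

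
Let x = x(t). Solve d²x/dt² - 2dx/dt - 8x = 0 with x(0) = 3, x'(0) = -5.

x = exp(4*t)/6 + 17*exp(-2*t)/6

Characteristic equation r² - 2r - 8 = 0 factors as (r - 4)(r + 2) = 0, so r = 4, -2.
Hence x_h = C1*exp(4*t) + C2*exp(-2*t).
Apply the initial conditions: x(0) = C1 + C2 = 3 and x'(0) = -2*C2 + 4*C1 = -5. Solving gives C1 = 1/6, C2 = 17/6.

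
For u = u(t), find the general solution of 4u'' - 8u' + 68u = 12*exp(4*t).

u = 3*exp(4*t)/25 + C1*cos(4*t)*exp(t) + C2*exp(t)*sin(4*t)

Divide through by 4: u'' - 2u' + 17u = 3*exp(4*t).
Characteristic equation r² - 2r + 17 = 0 has discriminant (-2)² - 4·(17) = -64 < 0, so r = 1 ± 4i.
Hence u_h = C1*cos(4*t)*exp(t) + C2*exp(t)*sin(4*t).
Try u_p = A*exp(4*t). Substituting into the equation and dividing by exp(4*t) gives A = 3/25, so u_p = 3*exp(4*t)/25.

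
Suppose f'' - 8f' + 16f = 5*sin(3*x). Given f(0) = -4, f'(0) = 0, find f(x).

f = -524*exp(4*x)/125 + 7*sin(3*x)/125 + 24*cos(3*x)/125 + 83*x*exp(4*x)/5

Characteristic equation r² - 8r + 16 = 0 has discriminant (-8)² - 4·(16) = 0, so r = 4 is a repeated root.
Hence f_h = (C1 + C2*x)*exp(4*x).
Try f_p = A*cos(3*x) + B*sin(3*x). Substituting and equating the coefficients of cos(3x) and sin(3x) gives A = 24/125, B = 7/125, so f_p = 7*sin(3*x)/125 + 24*cos(3*x)/125.
General solution: f = 7*sin(3*x)/125 + 24*cos(3*x)/125 + C1*exp(4*x) + C2*x*exp(4*x).
Apply the initial conditions: f(0) = 24/125 + C1 = -4 and f'(0) = 21/125 + C2 + 4*C1 = 0. Solving gives C1 = -524/125, C2 = 83/5.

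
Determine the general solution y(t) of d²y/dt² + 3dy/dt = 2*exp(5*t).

y = C2 + exp(5*t)/20 + C1*exp(-3*t)

Characteristic equation r² + 3r = 0 factors as (r + 3)r = 0, so r = -3, 0.
Hence y_h = C1*exp(-3*t) + C2.
Try y_p = A*exp(5*t). Substituting into the equation and dividing by exp(5*t) gives A = 1/20, so y_p = exp(5*t)/20.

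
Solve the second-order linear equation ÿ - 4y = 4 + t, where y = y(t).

Characteristic equation r² - 4 = 0 factors as (r + 2)(r - 2) = 0, so r = -2, 2.
Hence y_h = C1*exp(-2*t) + C2*exp(2*t).
For the particular solution try y_p = A0 + A1*t. Substituting and matching coefficients of each power of t gives A0 = -1, A1 = -1/4, so y_p = -1 - t/4.

y = -1 - t/4 + C1*exp(-2*t) + C2*exp(2*t)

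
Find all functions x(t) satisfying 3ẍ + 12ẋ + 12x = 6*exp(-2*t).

x = C1*exp(-2*t) + t**2*exp(-2*t) + C2*t*exp(-2*t)

Divide through by 3: x'' + 4x' + 4x = 2*exp(-2*t).
Characteristic equation r² + 4r + 4 = 0 has discriminant (4)² - 4·(4) = 0, so r = -2 is a repeated root.
Hence x_h = (C1 + C2*t)*exp(-2*t).
Since exp(-2*t) solves the homogeneous equation (r = -2 is a root of multiplicity 2), multiply the trial by t^2. Try x_p = A*t^2*exp(-2*t). Substituting into the equation and dividing by exp(-2*t) gives A = 1, so x_p = t^2*exp(-2*t).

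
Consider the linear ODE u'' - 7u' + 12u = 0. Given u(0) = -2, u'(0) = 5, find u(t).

u = -13*exp(3*t) + 11*exp(4*t)

Characteristic equation r² - 7r + 12 = 0 factors as (r - 3)(r - 4) = 0, so r = 3, 4.
Hence u_h = C1*exp(3*t) + C2*exp(4*t).
Apply the initial conditions: u(0) = C1 + C2 = -2 and u'(0) = 3*C1 + 4*C2 = 5. Solving gives C1 = -13, C2 = 11.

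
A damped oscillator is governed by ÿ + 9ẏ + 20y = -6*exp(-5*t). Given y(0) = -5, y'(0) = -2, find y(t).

y = -33*exp(-4*t) + 28*exp(-5*t) + 6*t*exp(-5*t)

Characteristic equation r² + 9r + 20 = 0 factors as (r + 4)(r + 5) = 0, so r = -4, -5.
Hence y_h = C1*exp(-4*t) + C2*exp(-5*t).
Since exp(-5*t) solves the homogeneous equation (r = -5 is a root of multiplicity 1), multiply the trial by t. Try y_p = A*t*exp(-5*t). Substituting into the equation and dividing by exp(-5*t) gives A = 6, so y_p = 6*t*exp(-5*t).
General solution: y = C1*exp(-4*t) + C2*exp(-5*t) + 6*t*exp(-5*t).
Apply the initial conditions: y(0) = C1 + C2 = -5 and y'(0) = 6 - 5*C2 - 4*C1 = -2. Solving gives C1 = -33, C2 = 28.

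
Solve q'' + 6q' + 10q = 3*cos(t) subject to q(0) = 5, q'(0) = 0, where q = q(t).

Characteristic equation r² + 6r + 10 = 0 has discriminant (6)² - 4·(10) = -4 < 0, so r = -3 ± i.
Hence q_h = C1*cos(t)*exp(-3*t) + C2*exp(-3*t)*sin(t).
Try q_p = A*cos(t) + B*sin(t). Substituting and equating the coefficients of cos(t) and sin(t) gives A = 3/13, B = 2/13, so q_p = 2*sin(t)/13 + 3*cos(t)/13.
General solution: q = 2*sin(t)/13 + 3*cos(t)/13 + C1*cos(t)*exp(-3*t) + C2*exp(-3*t)*sin(t).
Apply the initial conditions: q(0) = 3/13 + C1 = 5 and q'(0) = 2/13 + C2 - 3*C1 = 0. Solving gives C1 = 62/13, C2 = 184/13.

q = 2*sin(t)/13 + 3*cos(t)/13 + 62*cos(t)*exp(-3*t)/13 + 184*exp(-3*t)*sin(t)/13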